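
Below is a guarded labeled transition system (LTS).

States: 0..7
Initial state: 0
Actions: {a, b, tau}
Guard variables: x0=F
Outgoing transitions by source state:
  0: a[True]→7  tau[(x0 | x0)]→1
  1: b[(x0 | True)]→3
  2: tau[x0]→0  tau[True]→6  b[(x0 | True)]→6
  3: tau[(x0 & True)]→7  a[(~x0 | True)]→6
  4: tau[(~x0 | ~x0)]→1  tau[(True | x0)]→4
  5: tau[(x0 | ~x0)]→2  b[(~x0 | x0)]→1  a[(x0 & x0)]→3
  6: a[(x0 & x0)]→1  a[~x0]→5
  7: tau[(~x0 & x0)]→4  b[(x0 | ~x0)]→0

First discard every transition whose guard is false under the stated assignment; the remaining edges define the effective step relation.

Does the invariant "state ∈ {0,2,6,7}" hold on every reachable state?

Inv-set: {0,2,6,7}
Reachable = {0,7}
  0: ok
  7: ok

Answer: INVARIANT HOLDS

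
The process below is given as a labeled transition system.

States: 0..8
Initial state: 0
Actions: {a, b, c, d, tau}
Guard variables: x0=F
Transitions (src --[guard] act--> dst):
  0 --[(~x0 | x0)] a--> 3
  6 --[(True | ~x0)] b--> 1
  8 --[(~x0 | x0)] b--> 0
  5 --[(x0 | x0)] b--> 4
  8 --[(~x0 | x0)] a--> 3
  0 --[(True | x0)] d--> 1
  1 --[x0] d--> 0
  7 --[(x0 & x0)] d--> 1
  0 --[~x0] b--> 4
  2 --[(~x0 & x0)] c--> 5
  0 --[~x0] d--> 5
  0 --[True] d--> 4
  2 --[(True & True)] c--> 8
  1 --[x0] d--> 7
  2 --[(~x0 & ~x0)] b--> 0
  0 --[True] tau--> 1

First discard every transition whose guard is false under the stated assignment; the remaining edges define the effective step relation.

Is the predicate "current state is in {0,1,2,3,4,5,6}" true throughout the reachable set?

Allowed set {0,1,2,3,4,5,6}
Reachable = {0,1,3,4,5}
  0: safe
  1: safe
  3: safe
  4: safe
  5: safe

Answer: INVARIANT HOLDS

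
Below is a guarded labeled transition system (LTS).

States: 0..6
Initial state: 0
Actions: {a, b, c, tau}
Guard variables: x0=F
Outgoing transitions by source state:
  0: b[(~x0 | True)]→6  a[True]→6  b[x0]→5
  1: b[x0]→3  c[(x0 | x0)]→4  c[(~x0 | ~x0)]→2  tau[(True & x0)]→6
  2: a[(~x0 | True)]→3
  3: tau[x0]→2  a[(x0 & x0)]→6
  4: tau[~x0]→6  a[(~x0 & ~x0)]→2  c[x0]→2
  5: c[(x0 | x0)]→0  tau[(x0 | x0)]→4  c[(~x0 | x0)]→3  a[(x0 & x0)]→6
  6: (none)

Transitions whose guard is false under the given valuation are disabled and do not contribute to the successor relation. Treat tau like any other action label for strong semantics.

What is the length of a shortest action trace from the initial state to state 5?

Breadth-first toward 5:
  depth 0: {0}
  depth 1: {6}
5 never appears.

Answer: UNREACHABLE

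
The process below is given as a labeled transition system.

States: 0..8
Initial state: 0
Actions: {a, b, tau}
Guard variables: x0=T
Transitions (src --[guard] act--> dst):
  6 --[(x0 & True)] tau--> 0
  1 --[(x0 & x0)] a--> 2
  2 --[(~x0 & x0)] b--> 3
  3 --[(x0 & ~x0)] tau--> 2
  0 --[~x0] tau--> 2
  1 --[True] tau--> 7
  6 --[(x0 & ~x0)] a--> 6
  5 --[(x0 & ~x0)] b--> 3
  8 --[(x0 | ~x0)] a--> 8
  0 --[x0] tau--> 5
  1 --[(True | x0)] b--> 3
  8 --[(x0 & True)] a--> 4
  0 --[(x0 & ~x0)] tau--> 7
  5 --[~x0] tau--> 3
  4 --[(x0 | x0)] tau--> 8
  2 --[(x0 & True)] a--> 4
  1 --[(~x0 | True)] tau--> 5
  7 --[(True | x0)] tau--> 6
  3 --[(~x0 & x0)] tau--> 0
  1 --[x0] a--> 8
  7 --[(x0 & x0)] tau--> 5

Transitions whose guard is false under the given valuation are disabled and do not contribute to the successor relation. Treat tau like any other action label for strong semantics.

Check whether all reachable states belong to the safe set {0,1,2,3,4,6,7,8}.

Safe = {0,1,2,3,4,6,7,8}
Reach set: {0,5}
  0: safe
  5: VIOLATES
counterexample path to 5: tau

Answer: INVARIANT VIOLATED at state 5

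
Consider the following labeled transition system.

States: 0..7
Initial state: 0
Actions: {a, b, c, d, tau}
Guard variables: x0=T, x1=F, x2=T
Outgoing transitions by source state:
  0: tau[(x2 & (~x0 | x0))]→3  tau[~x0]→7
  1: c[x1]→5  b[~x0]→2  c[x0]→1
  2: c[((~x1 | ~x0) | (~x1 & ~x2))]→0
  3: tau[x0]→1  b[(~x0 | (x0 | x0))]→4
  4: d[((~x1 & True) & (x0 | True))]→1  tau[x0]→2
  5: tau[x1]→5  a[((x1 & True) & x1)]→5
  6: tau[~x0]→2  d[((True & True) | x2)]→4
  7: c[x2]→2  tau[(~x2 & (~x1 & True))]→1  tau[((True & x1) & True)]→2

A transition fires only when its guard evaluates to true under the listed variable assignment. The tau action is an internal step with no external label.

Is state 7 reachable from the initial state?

After dropping false guards: 9 live edges.
L0 = {0}
L1 = {3}  total {0,3}
L2 = {1,4}  total {0,1,3,4}
L3 = {2}  total {0,1,2,3,4}
Reach set: {0,1,2,3,4}

Answer: UNREACHABLE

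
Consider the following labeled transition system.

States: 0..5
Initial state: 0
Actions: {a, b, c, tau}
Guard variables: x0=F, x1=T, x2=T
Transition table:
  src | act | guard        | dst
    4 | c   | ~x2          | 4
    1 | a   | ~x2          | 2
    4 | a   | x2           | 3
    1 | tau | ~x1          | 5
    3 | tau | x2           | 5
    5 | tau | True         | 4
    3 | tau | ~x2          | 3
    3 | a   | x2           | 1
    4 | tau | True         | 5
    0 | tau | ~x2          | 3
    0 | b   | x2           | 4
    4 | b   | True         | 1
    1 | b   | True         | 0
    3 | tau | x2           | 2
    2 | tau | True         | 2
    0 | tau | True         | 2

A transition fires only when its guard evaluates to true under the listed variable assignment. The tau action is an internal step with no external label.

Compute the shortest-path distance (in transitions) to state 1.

Answer: 2

Working:
Layered search for 1:
  depth 0: {0}
  depth 1: {2,4}
  depth 2: {1,3,5}
1 enters at depth 2; path b·b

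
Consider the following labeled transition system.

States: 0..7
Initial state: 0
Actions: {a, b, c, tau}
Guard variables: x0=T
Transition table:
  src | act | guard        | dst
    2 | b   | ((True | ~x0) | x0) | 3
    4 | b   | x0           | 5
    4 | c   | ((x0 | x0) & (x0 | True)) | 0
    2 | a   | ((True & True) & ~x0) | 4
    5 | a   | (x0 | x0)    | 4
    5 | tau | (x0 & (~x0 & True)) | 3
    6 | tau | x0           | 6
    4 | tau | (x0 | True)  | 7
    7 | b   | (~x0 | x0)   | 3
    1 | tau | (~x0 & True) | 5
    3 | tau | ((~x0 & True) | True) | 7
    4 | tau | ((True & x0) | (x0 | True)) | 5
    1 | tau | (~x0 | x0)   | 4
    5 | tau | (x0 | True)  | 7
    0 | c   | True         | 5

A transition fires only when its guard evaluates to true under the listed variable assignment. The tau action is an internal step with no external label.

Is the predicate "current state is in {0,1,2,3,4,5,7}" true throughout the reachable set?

Answer: INVARIANT HOLDS

Analysis:
Inv-set: {0,1,2,3,4,5,7}
R = {0,3,4,5,7}
  0: ✓
  3: ✓
  4: ✓
  5: ✓
  7: ✓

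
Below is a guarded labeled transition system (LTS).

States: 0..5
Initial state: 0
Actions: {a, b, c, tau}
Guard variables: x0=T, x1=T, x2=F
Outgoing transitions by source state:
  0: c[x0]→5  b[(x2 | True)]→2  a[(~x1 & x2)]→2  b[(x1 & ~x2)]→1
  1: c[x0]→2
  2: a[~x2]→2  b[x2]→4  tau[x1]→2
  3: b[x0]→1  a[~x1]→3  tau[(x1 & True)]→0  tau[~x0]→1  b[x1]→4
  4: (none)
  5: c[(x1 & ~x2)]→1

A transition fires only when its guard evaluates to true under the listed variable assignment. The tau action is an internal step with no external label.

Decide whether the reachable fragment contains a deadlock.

Answer: DEADLOCK-FREE

Trace:
Reachable = {0,1,2,5}
  0: b→1  b→2  c→5  [deg 3]
  1: c→2  [deg 1]
  2: a→2  tau→2  [deg 2]
  5: c→1  [deg 1]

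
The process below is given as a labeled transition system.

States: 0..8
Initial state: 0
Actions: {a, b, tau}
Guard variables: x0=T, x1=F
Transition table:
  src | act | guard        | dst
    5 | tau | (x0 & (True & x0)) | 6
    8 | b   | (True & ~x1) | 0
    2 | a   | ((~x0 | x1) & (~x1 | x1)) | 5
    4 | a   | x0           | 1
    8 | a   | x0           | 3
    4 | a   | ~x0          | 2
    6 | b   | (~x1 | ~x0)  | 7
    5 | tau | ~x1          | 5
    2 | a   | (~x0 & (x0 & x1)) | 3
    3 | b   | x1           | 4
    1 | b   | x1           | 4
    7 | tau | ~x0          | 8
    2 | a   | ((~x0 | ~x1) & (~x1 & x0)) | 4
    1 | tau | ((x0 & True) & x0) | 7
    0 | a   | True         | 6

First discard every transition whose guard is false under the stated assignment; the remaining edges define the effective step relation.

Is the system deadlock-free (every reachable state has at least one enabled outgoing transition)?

Answer: DEADLOCK at state 7

Trace:
R = {0,6,7}
  0: a→6  [deg 1]
  6: b→7  [deg 1]
  7: ∅  [deadlock]
witness 7: a·b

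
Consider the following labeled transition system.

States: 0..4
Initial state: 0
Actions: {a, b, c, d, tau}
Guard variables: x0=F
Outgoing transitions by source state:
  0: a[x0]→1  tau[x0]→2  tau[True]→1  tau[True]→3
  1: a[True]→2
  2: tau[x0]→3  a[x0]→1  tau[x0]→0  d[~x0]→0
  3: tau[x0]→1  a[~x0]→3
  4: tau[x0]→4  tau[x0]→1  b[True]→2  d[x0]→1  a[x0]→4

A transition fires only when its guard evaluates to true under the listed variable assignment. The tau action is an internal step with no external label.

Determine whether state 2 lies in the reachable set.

6 transition(s) survive guard evaluation.
Layer 0: {0}
Layer 1: {1,3}  total {0,1,3}
Layer 2: {2}  total {0,1,2,3}
Reach set: {0,1,2,3}
Path to 2: tau·a

Answer: REACHABLE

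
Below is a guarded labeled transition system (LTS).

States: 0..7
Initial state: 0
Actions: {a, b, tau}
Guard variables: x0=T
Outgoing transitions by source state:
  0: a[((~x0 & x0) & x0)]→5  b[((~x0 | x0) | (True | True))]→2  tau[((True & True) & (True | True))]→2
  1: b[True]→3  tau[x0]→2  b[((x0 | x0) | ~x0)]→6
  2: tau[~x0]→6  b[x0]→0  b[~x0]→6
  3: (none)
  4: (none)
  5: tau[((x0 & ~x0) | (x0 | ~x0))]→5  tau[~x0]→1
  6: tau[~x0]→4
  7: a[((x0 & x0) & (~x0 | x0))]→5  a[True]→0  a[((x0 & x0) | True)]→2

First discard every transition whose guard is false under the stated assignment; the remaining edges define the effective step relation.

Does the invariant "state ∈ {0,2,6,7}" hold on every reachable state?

Answer: INVARIANT HOLDS

Trace:
Safe = {0,2,6,7}
R = {0,2}
  0: safe
  2: safe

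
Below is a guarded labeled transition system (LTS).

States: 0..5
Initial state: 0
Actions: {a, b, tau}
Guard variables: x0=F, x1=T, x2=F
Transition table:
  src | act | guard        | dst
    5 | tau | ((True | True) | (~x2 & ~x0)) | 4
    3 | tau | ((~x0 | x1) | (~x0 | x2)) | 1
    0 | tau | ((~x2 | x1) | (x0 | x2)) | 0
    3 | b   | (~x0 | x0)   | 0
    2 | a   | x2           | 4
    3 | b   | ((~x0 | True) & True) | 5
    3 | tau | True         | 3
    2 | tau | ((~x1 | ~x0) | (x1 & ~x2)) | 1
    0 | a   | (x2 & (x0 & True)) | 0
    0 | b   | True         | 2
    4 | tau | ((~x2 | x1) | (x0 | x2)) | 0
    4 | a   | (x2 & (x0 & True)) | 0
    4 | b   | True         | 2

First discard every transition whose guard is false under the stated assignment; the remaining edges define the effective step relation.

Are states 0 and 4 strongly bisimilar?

Answer: BISIMILAR

Working:
Compute ~ classes (split until stable):
  P[0] = {{0,1,2,3,4,5}}
  P[1] = {{0,3,4},{1},{2,5}}
  P[2] = {{0,4},{1},{2},{3},{5}}
Fixed point at round 3; 5 class(es).
0∈{0,4}, 4∈{0,4}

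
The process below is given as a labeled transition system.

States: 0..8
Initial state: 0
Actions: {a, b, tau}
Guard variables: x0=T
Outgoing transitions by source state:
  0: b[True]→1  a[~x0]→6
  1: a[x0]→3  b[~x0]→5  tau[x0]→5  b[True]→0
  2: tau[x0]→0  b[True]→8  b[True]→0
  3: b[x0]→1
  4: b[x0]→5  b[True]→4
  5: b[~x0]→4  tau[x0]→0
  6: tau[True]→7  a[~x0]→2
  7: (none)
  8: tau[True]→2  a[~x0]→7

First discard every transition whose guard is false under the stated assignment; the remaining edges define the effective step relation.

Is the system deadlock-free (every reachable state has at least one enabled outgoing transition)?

Answer: DEADLOCK-FREE

Analysis:
Reach set: {0,1,3,5}
  0: b→1  [1 exit(s)]
  1: a→3  b→0  tau→5  [3 exit(s)]
  3: b→1  [1 exit(s)]
  5: tau→0  [1 exit(s)]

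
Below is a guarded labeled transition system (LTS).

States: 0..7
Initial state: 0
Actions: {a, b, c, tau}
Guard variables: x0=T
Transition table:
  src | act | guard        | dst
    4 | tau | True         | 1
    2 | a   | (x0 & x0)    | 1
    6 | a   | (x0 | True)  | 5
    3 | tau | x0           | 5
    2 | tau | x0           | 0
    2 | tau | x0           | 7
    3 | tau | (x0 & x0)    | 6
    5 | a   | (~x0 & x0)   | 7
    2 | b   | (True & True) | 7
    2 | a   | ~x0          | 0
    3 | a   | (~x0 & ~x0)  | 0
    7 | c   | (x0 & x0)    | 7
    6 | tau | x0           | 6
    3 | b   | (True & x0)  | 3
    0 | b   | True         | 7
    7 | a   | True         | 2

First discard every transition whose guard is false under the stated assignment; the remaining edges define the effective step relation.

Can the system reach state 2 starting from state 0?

Guard filter leaves 13 enabled edge(s).
L0 = {0}
L1 = {7}  cumulative {0,7}
L2 = {2}  cumulative {0,2,7}
L3 = {1}  cumulative {0,1,2,7}
Reachable = {0,1,2,7}
trace reaching 2: b·a

Answer: REACHABLE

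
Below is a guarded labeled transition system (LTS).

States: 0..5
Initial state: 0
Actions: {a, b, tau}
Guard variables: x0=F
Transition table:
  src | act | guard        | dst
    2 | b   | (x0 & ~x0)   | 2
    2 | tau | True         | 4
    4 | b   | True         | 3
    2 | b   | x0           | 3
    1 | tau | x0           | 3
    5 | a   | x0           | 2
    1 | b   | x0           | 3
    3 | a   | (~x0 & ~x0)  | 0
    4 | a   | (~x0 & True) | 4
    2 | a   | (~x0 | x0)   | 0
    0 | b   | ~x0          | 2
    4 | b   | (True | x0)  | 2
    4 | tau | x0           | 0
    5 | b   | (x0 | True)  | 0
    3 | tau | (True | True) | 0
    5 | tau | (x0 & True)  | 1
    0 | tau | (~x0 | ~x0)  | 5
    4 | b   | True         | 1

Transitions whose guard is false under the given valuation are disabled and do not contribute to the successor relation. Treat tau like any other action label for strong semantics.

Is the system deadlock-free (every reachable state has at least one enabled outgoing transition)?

Reachable = {0,1,2,3,4,5}
  0: b→2  tau→5  [deg 2]
  1: ∅  [STUCK]
  2: a→0  tau→4  [deg 2]
  3: a→0  tau→0  [deg 2]
  4: a→4  b→1  b→2  b→3  [deg 4]
  5: b→0  [deg 1]
Path to 1: b·tau·b

Answer: DEADLOCK at state 1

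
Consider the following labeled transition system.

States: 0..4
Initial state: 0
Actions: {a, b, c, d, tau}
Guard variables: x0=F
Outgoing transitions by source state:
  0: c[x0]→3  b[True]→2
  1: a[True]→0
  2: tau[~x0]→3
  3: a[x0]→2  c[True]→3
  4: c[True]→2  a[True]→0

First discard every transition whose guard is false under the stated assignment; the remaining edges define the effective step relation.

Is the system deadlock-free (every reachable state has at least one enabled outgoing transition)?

Answer: DEADLOCK-FREE

Working:
Reach set: {0,2,3}
  0: b→2  [1 exit(s)]
  2: tau→3  [1 exit(s)]
  3: c→3  [1 exit(s)]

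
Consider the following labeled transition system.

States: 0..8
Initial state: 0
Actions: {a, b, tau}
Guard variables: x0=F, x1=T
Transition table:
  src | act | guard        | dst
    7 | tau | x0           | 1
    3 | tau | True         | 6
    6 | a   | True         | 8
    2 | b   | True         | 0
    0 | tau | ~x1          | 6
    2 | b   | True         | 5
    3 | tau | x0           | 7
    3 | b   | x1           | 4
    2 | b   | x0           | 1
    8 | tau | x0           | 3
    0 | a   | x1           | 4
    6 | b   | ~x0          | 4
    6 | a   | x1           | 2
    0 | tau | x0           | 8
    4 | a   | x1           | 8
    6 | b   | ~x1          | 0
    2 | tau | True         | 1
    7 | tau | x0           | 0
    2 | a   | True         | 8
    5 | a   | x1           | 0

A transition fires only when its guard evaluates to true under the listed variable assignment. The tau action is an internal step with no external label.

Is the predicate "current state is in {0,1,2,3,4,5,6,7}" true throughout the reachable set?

Inv-set: {0,1,2,3,4,5,6,7}
Reachable = {0,4,8}
  0: ✓
  4: ✓
  8: ✗ unsafe
reach 8 via a·a — violates

Answer: INVARIANT VIOLATED at state 8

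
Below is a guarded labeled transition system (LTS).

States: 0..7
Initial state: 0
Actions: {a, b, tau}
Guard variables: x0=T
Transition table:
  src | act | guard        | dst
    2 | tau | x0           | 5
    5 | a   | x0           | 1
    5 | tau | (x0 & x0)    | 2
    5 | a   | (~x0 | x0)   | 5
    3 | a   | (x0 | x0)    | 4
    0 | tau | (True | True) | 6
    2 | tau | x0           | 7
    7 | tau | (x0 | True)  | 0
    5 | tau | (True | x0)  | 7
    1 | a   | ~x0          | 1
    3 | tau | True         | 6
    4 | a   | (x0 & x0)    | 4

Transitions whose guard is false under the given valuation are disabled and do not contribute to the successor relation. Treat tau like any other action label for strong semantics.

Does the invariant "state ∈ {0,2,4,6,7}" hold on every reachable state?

Answer: INVARIANT HOLDS

Analysis:
Inv-set: {0,2,4,6,7}
Reachable = {0,6}
  0: ok
  6: ok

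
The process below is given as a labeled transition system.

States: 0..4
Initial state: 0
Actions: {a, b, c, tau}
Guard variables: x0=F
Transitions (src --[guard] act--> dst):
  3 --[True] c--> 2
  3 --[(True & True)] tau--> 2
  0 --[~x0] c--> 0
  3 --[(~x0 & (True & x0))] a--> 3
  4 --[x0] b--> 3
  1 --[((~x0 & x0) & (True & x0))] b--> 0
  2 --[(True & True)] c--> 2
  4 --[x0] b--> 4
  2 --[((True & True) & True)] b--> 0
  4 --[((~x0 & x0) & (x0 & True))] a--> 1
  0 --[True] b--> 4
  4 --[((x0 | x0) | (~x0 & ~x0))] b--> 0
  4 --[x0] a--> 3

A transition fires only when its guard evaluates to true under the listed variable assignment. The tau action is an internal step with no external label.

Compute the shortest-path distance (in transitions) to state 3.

Answer: UNREACHABLE

Working:
Breadth-first toward 3:
  depth 0: {0}
  depth 1: {4}
3 never appears.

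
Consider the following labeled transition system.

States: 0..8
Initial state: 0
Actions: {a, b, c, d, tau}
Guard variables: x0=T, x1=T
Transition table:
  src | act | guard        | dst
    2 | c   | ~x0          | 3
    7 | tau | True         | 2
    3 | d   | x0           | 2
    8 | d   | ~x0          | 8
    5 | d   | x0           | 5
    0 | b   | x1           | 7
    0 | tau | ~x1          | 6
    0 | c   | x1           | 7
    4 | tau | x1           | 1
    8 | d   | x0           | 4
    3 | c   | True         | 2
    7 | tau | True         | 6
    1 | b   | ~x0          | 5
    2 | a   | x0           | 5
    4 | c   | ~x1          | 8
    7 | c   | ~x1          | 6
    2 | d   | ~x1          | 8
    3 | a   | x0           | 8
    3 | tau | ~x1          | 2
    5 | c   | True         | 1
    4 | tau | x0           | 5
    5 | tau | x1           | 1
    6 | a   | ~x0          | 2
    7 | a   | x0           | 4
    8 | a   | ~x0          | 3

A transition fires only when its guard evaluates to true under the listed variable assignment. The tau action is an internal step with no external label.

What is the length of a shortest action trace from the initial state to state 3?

Answer: UNREACHABLE

Analysis:
Breadth-first toward 3:
  depth 0: {0}
  depth 1: {7}
  depth 2: {2,4,6}
  depth 3: {1,5}
3 never appears.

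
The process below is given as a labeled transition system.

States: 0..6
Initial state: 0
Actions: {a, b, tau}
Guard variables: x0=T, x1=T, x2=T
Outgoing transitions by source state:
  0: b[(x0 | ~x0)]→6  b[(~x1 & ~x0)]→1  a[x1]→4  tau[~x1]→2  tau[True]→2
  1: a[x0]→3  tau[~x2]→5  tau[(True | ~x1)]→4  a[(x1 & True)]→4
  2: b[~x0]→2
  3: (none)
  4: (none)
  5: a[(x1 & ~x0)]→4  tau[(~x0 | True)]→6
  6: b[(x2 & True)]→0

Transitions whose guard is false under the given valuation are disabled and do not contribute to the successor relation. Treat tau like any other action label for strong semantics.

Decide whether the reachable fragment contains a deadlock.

Answer: DEADLOCK at state 2

Trace:
Reachable = {0,2,4,6}
  0: a→4  b→6  tau→2  [deg 3]
  2: ∅  [no exit]
  4: ∅  [no exit]
  6: b→0  [deg 1]
Path to 2: tau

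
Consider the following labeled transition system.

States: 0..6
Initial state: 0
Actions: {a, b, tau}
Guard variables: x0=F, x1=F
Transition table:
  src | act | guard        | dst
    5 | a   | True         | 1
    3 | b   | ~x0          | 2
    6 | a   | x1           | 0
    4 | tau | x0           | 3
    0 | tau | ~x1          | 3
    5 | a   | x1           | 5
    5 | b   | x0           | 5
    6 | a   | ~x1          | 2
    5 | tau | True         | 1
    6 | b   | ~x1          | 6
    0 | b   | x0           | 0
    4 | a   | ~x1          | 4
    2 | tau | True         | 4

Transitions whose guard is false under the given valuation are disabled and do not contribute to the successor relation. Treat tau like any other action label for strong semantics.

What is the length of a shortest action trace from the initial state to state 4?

Answer: 3

Working:
Layered search for 4:
  L0 = {0}
  L1 = {3}
  L2 = {2}
  L3 = {4}
4 enters at depth 3; path tau·b·tau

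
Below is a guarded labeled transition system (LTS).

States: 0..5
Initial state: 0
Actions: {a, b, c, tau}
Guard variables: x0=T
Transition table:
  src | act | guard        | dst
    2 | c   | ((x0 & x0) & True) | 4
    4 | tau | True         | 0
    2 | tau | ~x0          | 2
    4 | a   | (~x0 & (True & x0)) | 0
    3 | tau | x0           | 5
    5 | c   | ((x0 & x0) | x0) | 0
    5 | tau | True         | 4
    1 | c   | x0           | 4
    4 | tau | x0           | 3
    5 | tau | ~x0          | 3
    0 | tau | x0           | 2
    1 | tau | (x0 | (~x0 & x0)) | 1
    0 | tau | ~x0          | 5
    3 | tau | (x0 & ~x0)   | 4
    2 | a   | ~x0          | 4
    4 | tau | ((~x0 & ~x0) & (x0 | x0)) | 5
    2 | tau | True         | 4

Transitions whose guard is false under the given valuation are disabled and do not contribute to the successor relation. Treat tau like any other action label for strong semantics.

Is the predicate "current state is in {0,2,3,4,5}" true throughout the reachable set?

Answer: INVARIANT HOLDS

Trace:
Inv-set: {0,2,3,4,5}
Reach set: {0,2,3,4,5}
  0: ok
  2: ok
  3: ok
  4: ok
  5: ok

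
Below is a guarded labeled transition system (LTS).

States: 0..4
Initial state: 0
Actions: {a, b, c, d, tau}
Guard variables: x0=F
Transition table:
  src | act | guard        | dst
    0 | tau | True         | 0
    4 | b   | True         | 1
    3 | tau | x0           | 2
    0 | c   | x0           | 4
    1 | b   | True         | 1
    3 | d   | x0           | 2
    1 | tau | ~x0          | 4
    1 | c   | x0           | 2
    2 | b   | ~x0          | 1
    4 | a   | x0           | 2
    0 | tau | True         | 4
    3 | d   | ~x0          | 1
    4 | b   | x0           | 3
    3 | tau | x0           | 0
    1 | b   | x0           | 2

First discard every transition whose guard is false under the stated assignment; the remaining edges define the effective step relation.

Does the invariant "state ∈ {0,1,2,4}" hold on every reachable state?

Safe = {0,1,2,4}
R = {0,1,4}
  0: safe
  1: safe
  4: safe

Answer: INVARIANT HOLDS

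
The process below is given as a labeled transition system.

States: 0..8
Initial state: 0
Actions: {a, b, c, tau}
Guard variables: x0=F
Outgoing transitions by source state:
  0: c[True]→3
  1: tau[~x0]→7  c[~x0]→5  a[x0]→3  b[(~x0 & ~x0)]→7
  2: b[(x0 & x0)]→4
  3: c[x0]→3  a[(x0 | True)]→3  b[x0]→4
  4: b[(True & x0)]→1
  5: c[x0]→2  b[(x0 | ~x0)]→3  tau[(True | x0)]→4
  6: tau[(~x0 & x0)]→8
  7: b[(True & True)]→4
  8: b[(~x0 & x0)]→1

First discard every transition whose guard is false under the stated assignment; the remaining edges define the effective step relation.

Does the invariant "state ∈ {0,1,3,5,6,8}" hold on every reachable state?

Safe = {0,1,3,5,6,8}
Reach set: {0,3}
  0: safe
  3: safe

Answer: INVARIANT HOLDS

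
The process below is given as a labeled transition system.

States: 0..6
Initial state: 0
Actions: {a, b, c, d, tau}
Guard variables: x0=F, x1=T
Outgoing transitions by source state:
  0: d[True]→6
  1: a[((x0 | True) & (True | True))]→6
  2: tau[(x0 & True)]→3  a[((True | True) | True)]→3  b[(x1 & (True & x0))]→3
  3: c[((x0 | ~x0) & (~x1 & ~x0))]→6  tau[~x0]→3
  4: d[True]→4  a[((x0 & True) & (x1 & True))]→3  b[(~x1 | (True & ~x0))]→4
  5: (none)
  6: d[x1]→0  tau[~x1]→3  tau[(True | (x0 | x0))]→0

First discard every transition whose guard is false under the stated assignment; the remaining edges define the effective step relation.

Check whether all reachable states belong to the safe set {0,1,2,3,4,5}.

Inv-set: {0,1,2,3,4,5}
Reachable = {0,6}
  0: ✓
  6: outside
counterexample path to 6: d

Answer: INVARIANT VIOLATED at state 6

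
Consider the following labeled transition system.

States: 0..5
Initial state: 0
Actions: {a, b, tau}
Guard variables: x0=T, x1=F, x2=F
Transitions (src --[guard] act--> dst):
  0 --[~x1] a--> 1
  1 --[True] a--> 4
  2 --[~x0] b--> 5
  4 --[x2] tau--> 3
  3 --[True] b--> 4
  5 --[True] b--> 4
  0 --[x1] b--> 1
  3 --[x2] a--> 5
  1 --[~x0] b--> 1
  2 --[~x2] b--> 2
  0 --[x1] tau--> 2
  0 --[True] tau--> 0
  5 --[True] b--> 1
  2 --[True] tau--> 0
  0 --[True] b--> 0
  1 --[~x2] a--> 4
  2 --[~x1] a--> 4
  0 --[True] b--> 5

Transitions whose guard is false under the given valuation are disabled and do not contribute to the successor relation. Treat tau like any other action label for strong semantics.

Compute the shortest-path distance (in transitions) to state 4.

Breadth-first toward 4:
  depth 0: {0}
  depth 1: {1,5}
  depth 2: {4}
depth(4)=2, e.g. a·a

Answer: 2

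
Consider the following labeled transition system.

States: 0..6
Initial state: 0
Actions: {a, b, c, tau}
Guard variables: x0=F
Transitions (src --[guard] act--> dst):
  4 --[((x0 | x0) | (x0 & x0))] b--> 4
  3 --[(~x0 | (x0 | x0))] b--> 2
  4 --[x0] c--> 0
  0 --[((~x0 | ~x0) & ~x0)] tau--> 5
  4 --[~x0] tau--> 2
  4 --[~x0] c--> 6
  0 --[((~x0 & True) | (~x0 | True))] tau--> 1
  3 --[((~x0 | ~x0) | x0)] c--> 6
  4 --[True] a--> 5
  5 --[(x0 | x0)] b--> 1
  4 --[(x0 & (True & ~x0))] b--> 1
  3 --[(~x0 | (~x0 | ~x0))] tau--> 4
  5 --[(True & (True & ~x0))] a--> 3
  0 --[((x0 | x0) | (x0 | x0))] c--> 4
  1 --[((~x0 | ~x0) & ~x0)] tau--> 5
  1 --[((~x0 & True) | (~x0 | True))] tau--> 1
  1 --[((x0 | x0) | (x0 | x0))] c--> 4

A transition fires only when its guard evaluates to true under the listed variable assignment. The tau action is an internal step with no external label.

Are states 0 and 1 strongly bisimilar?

Bisimulation quotient by refinement:
  round 0: {{0,1,2,3,4,5,6}}
  round 1: {{0,1},{2,6},{3},{4},{5}}
5 equivalence class(es) (converged in 2)
0∈{0,1}, 1∈{0,1}

Answer: BISIMILAR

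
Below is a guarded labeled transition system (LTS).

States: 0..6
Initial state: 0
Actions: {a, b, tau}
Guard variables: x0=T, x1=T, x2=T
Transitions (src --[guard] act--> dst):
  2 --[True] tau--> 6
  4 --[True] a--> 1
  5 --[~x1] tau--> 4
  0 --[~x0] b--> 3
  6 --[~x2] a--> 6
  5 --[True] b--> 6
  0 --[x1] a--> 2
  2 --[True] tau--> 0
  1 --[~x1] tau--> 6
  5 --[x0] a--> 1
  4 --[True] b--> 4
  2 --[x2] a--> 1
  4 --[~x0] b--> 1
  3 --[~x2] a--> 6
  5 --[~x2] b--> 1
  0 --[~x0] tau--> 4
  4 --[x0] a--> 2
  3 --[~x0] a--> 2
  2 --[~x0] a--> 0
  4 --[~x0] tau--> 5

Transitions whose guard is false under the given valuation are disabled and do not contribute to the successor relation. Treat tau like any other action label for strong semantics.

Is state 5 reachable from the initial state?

Answer: UNREACHABLE

Analysis:
9 transition(s) survive guard evaluation.
Layer 0: {0}
Layer 1: {2}  total {0,2}
Layer 2: {1,6}  total {0,1,2,6}
Reach set: {0,1,2,6}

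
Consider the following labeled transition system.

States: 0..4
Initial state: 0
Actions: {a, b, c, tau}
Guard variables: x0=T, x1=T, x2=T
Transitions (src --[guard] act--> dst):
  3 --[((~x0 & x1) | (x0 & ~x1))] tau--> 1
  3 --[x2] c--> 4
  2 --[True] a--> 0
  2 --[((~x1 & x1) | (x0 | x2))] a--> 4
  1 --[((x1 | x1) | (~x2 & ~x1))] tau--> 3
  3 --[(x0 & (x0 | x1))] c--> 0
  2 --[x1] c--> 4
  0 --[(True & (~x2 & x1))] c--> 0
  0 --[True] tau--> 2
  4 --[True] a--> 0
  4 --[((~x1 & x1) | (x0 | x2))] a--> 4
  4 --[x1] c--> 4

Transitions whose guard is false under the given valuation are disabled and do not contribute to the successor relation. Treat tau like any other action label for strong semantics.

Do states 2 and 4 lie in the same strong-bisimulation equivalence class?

Refine partition for ~:
  π0 = {{0,1,2,3,4}}
  π1 = {{0,1},{2,4},{3}}
  π2 = {{0},{1},{2,4},{3}}
stable after 3 split(s): 4 block(s)
2∈{2,4}, 4∈{2,4}

Answer: BISIMILAR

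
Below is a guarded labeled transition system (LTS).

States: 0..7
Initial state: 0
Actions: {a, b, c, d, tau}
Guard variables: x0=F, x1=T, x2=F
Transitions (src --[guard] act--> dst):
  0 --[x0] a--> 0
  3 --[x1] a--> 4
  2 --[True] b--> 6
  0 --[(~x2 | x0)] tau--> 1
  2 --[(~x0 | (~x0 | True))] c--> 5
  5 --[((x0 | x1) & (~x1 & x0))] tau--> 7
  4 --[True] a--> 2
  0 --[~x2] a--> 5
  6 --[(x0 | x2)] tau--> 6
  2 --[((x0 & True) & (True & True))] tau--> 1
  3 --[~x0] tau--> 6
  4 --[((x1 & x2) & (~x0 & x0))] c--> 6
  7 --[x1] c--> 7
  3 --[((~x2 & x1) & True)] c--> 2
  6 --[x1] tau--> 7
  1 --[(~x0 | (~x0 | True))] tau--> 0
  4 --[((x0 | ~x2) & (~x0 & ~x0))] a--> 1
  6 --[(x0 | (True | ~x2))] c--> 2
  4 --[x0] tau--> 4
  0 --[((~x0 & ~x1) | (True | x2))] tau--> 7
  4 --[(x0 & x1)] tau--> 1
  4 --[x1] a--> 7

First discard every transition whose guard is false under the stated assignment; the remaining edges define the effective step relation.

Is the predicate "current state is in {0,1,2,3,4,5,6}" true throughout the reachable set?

Answer: INVARIANT VIOLATED at state 7

Trace:
Allowed set {0,1,2,3,4,5,6}
Reachable = {0,1,5,7}
  0: ok
  1: ok
  5: ok
  7: outside
witness against invariant: tau → 7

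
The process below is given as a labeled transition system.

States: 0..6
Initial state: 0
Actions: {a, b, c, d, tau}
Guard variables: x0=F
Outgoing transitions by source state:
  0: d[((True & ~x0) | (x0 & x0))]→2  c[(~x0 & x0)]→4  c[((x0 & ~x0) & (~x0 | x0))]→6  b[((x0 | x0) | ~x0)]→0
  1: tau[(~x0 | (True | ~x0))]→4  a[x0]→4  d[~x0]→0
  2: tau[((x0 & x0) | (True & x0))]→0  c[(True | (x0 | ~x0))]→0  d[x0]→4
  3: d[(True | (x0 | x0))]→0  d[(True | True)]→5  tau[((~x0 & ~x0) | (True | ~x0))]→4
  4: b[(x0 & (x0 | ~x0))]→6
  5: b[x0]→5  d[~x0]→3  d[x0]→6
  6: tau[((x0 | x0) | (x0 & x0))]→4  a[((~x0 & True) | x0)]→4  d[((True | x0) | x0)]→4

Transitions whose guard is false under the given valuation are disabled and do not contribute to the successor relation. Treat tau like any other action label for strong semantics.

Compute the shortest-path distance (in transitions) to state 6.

Breadth-first toward 6:
  Layer 0: {0}
  Layer 1: {2}
6 never appears.

Answer: UNREACHABLE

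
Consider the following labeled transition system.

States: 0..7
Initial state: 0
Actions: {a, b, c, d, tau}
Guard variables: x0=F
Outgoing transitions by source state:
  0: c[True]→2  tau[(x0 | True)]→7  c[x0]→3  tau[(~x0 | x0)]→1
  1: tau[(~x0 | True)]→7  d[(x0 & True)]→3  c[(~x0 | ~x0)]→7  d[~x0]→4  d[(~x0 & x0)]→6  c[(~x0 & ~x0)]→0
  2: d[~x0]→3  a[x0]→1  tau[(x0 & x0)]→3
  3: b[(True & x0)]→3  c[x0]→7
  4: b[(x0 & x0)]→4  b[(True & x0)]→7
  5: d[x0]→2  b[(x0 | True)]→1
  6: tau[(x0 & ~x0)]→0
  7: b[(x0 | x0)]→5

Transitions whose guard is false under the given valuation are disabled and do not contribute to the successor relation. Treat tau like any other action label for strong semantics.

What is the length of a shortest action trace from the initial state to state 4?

Layered search for 4:
  Layer 0: {0}
  Layer 1: {1,2,7}
  Layer 2: {3,4}
4 enters at depth 2; path tau·d

Answer: 2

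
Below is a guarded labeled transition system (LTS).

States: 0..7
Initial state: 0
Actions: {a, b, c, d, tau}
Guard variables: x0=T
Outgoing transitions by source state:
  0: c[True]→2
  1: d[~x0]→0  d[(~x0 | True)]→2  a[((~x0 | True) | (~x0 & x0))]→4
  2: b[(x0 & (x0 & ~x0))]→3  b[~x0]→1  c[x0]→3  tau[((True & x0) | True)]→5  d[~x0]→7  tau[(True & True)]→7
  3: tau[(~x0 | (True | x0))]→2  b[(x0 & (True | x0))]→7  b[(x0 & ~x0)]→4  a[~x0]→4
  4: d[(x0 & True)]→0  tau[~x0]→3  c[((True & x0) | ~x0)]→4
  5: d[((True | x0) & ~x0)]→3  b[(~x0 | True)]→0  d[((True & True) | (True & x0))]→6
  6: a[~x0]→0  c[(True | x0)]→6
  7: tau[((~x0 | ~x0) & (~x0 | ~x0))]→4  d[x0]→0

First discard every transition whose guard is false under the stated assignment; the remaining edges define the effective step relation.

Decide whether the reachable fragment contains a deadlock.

R = {0,2,3,5,6,7}
  0: c→2  [1 out]
  2: c→3  tau→5  tau→7  [3 out]
  3: b→7  tau→2  [2 out]
  5: b→0  d→6  [2 out]
  6: c→6  [1 out]
  7: d→0  [1 out]

Answer: DEADLOCK-FREE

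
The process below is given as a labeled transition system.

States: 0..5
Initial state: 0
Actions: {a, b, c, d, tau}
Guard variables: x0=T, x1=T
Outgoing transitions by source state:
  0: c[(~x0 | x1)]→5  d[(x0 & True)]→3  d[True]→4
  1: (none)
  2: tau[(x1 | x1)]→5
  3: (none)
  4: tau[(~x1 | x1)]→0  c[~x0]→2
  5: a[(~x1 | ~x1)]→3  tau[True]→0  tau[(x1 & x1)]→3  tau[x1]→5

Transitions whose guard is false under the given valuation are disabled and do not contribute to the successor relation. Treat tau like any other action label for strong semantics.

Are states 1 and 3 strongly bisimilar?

Answer: BISIMILAR

Trace:
Bisimulation quotient by refinement:
  P[0] = {{0,1,2,3,4,5}}
  P[1] = {{0},{1,3},{2,4,5}}
  P[2] = {{0},{1,3},{2},{4},{5}}
stable after 3 split(s): 5 block(s)
1∈{1,3}, 3∈{1,3}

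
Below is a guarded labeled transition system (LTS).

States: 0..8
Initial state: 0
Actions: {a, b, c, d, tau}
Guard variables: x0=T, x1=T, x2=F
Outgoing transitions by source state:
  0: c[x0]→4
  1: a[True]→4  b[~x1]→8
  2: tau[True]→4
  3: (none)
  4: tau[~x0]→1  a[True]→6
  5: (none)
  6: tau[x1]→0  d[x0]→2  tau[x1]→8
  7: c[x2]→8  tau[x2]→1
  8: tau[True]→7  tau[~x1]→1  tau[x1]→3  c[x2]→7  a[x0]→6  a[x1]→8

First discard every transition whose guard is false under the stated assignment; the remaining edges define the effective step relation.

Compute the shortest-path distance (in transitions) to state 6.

Answer: 2

Analysis:
Layered search for 6:
  Layer 0: {0}
  Layer 1: {4}
  Layer 2: {6}
first hit 6 at d=2 via c·a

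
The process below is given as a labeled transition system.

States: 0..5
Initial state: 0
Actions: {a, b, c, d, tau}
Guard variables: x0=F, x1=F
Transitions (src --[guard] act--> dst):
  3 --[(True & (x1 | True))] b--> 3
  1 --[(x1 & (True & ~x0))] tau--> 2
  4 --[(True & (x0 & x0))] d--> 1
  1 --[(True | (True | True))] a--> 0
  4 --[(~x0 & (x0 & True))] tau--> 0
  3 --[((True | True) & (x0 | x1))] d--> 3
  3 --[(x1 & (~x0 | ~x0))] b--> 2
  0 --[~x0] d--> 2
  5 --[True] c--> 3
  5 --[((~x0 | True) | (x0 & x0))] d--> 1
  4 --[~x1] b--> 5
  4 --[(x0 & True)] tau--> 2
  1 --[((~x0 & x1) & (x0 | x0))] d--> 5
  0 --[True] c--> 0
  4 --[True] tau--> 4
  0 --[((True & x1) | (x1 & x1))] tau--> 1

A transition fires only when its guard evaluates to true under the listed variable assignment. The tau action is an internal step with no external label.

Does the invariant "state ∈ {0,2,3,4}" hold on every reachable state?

Safe = {0,2,3,4}
Reachable = {0,2}
  0: safe
  2: safe

Answer: INVARIANT HOLDS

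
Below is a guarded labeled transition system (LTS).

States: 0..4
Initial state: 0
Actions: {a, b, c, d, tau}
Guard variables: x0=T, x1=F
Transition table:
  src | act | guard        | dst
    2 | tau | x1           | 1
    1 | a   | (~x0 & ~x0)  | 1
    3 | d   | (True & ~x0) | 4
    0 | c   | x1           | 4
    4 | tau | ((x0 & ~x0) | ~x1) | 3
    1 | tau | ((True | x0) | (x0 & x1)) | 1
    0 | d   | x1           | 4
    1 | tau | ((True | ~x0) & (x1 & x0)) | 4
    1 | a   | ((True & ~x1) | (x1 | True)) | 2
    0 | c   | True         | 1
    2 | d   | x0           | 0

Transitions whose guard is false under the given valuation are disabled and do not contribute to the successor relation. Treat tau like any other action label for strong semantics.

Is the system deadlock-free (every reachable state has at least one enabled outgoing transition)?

Reachable = {0,1,2}
  0: c→1  [deg 1]
  1: a→2  tau→1  [deg 2]
  2: d→0  [deg 1]

Answer: DEADLOCK-FREE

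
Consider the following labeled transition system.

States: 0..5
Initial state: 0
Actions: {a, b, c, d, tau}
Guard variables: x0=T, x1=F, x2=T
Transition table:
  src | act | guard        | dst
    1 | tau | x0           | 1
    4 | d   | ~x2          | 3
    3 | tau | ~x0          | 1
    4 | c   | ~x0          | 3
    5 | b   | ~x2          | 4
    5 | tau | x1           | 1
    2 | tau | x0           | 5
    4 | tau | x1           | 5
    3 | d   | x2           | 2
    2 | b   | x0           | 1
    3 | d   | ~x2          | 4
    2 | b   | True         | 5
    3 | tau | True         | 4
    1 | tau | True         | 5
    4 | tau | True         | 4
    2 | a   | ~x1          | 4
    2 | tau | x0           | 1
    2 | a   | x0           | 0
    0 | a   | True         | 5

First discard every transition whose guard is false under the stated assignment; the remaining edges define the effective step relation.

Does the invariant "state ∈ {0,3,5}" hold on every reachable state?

Safe = {0,3,5}
Reachable = {0,5}
  0: ok
  5: ok

Answer: INVARIANT HOLDS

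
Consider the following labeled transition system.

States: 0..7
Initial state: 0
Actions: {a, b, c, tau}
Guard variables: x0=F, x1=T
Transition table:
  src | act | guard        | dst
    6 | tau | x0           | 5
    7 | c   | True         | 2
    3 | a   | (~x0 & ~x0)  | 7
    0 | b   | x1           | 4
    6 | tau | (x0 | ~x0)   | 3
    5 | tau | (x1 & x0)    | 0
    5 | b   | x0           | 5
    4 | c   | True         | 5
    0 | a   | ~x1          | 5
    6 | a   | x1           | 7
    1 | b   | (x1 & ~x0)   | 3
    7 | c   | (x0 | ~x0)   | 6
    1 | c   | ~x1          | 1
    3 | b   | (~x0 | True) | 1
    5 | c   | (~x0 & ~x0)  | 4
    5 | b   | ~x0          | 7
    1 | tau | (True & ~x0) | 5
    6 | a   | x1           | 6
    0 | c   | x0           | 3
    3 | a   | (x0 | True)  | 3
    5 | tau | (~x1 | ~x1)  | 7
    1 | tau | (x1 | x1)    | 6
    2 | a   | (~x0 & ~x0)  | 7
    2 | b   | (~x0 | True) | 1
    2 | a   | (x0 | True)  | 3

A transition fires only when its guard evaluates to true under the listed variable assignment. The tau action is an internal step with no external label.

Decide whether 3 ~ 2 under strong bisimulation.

Bisimulation quotient by refinement:
  π0 = {{0,1,2,3,4,5,6,7}}
  π1 = {{0},{1},{2,3},{4,7},{5},{6}}
  π2 = {{0},{1},{2,3},{4},{5},{6},{7}}
stable after 3 split(s): 7 block(s)
class of 3: {2,3}; class of 2: {2,3}

Answer: BISIMILAR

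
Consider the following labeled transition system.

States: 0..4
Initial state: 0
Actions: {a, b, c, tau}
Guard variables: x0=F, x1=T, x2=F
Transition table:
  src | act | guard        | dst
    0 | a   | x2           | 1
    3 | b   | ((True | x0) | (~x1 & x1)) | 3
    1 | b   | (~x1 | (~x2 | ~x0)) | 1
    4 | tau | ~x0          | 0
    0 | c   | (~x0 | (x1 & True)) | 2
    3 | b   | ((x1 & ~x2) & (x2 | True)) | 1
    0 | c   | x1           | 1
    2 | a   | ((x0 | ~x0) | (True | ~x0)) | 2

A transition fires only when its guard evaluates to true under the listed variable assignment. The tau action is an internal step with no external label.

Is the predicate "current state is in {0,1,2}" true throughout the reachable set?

Inv-set: {0,1,2}
Reach set: {0,1,2}
  0: safe
  1: safe
  2: safe

Answer: INVARIANT HOLDS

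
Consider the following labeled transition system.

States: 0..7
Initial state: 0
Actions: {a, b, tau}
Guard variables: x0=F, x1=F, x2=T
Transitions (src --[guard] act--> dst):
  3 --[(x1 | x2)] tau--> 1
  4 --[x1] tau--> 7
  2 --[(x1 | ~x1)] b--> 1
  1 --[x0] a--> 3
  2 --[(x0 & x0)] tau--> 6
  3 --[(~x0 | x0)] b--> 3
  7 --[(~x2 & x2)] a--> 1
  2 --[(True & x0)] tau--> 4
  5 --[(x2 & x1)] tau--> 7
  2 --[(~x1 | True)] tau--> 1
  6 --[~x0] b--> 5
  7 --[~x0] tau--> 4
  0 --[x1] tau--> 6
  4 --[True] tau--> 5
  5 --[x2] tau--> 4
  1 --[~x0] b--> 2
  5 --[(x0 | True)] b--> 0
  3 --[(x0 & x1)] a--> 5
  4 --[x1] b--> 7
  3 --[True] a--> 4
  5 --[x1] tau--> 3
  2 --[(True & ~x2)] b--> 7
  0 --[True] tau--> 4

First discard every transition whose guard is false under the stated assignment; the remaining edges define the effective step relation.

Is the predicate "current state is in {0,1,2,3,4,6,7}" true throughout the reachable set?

Answer: INVARIANT VIOLATED at state 5

Analysis:
Inv-set: {0,1,2,3,4,6,7}
Reachable = {0,4,5}
  0: safe
  4: safe
  5: ✗ unsafe
counterexample path to 5: tau·tau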